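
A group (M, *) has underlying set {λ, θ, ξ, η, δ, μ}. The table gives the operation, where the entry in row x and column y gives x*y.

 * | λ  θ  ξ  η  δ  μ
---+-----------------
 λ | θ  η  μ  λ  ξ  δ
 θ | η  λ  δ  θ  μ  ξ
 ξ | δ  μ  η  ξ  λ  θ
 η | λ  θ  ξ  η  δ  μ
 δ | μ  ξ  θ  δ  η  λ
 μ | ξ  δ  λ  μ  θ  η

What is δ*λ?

Read row δ, column λ: δ*λ = μ.

μ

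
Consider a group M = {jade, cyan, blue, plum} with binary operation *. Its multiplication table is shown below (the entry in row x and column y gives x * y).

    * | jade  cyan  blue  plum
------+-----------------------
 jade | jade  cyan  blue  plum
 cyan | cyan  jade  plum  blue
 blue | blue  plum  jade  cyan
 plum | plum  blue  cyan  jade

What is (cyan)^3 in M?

cyan

cyan^1 = cyan
cyan^2 = cyan * cyan = jade
cyan^3 = jade * cyan = cyan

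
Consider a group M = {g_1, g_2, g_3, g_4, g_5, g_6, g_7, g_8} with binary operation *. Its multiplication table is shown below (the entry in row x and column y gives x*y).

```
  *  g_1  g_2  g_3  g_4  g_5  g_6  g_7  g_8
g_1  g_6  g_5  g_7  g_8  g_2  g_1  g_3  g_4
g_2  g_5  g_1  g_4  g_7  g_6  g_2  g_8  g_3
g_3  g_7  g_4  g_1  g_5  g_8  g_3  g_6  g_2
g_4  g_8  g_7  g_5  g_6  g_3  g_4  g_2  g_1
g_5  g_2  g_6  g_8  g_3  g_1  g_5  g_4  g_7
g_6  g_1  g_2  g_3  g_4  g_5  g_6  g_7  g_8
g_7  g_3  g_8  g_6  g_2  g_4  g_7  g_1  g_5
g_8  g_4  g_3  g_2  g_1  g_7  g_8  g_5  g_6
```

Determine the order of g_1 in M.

The identity element is g_6 (its row matches the header).
g_1^1 = g_1
g_1^2 = g_1*g_1 = g_6
The first power of g_1 equal to the identity is g_1^2, so ord(g_1) = 2.

2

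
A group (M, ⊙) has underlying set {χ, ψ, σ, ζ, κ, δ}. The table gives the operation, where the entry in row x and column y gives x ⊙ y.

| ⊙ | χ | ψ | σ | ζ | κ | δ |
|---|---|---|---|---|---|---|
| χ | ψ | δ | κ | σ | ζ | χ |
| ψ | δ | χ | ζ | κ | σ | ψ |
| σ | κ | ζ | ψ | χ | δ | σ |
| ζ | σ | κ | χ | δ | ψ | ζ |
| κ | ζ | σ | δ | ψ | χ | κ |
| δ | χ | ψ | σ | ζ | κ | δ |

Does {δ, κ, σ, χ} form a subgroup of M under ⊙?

σ ⊙ σ = ψ, which is not in {δ, κ, σ, χ}.
The subset is not closed under ⊙, so it is not a subgroup.
(Structurally, M here is isomorphic to the cyclic group Z_6.)

No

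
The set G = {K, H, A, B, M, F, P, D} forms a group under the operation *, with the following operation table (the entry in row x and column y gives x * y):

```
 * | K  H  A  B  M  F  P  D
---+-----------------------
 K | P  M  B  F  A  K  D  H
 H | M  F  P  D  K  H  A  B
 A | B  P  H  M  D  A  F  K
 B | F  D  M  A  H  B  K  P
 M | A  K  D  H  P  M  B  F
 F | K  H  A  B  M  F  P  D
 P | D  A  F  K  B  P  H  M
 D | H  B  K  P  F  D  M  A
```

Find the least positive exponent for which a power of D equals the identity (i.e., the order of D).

8

The identity element is F (its row matches the header).
D^1 = D
D^2 = D * D = A
D^3 = A * D = K
D^4 = K * D = H
D^5 = H * D = B
D^6 = B * D = P
D^7 = P * D = M
D^8 = M * D = F
The first power of D equal to the identity is D^8, so ord(D) = 8.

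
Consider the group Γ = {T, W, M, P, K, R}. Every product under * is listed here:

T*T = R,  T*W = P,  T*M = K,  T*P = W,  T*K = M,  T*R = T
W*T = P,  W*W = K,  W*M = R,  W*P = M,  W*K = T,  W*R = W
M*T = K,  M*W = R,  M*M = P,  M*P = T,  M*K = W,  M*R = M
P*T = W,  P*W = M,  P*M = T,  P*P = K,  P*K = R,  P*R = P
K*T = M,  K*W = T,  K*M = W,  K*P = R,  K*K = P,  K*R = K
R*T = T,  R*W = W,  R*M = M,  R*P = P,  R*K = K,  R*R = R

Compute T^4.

T^1 = T
T^2 = T*T = R
T^3 = R*T = T
T^4 = T*T = R
(Structurally, Γ here is isomorphic to the cyclic group Z_6.)

R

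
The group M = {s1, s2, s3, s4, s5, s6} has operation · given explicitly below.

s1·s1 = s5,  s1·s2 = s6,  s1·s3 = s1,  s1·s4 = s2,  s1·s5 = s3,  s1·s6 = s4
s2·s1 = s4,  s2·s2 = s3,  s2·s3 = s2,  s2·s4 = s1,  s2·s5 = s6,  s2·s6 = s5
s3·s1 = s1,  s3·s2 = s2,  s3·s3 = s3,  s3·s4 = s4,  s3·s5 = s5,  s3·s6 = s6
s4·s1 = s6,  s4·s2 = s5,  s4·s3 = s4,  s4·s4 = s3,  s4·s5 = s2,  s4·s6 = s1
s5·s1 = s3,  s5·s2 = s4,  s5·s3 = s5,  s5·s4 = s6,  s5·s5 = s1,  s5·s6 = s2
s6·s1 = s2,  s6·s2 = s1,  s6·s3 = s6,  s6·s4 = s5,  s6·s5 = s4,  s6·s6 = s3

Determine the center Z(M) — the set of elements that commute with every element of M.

{s3}

An element z is central iff its row equals its column in the table.
For s5: s5·s2 = s4 ≠ s6 = s2·s5, so s5 ∉ Z.
Checking each element this way leaves Z(M) = {s3}.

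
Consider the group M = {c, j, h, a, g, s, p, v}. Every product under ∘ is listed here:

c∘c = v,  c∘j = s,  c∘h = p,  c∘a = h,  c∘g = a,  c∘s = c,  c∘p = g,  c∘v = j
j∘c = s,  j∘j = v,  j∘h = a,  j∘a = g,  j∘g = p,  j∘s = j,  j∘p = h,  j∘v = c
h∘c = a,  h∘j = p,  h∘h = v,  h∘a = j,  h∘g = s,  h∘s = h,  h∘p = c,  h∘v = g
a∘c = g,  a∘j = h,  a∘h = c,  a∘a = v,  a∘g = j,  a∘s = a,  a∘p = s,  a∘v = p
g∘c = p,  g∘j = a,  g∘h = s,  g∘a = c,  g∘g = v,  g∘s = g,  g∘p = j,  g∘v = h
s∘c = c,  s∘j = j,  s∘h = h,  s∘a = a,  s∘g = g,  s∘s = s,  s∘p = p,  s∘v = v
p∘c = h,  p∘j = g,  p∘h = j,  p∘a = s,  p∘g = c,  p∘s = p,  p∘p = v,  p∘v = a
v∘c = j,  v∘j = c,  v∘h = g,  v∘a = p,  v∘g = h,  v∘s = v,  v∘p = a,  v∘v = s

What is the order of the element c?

The identity element is s (its row matches the header).
c^1 = c
c^2 = c ∘ c = v
c^3 = v ∘ c = j
c^4 = j ∘ c = s
The first power of c equal to the identity is c^4, so ord(c) = 4.

4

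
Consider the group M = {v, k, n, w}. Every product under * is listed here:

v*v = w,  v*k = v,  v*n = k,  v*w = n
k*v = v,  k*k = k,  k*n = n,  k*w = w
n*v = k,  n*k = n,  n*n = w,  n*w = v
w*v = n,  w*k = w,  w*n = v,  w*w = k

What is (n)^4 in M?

n^1 = n
n^2 = n * n = w
n^3 = w * n = v
n^4 = v * n = k
(Structurally, M here is isomorphic to the cyclic group Z_4.)

k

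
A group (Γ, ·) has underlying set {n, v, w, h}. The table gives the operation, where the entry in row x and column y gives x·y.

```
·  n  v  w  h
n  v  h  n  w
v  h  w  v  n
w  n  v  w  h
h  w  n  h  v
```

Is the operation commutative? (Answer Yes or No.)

Yes

Check whether the table is symmetric across its main diagonal.
Every entry (row x, col y) equals the entry (row y, col x), so Γ is abelian.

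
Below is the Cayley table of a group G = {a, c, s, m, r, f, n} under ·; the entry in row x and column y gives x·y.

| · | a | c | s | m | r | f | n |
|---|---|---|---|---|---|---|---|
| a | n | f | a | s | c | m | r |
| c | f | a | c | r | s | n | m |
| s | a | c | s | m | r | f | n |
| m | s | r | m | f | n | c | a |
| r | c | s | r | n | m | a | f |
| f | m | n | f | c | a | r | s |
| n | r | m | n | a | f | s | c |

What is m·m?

f

Read row m, column m: m·m = f.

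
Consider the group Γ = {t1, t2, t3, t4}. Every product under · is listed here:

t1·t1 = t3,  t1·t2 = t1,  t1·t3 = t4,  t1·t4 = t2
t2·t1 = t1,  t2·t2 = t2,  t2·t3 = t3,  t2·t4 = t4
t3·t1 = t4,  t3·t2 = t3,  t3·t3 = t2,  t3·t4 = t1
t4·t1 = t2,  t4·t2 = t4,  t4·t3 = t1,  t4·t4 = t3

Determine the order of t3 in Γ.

2

The identity element is t2 (its row matches the header).
t3^1 = t3
t3^2 = t3·t3 = t2
The first power of t3 equal to the identity is t3^2, so ord(t3) = 2.
(Structurally, Γ here is isomorphic to the cyclic group Z_4.)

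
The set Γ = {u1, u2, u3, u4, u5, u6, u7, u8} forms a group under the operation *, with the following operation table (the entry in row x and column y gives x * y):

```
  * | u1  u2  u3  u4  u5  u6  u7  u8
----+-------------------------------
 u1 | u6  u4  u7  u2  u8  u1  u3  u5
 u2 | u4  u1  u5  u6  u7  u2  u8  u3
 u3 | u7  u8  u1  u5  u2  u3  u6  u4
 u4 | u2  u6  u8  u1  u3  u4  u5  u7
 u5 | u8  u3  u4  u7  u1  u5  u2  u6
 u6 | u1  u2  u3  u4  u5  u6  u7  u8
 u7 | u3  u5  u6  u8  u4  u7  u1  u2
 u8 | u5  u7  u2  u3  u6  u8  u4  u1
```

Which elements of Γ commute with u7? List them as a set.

{u1, u3, u6, u7}

Compare row u7 with column u7 entry by entry.
u3 * u7 = u6 = u7 * u3, so u3 commutes with u7.
u8 * u7 = u4 but u7 * u8 = u2, so u8 does not.
Collecting the elements that commute with u7: C(u7) = {u1, u3, u6, u7}.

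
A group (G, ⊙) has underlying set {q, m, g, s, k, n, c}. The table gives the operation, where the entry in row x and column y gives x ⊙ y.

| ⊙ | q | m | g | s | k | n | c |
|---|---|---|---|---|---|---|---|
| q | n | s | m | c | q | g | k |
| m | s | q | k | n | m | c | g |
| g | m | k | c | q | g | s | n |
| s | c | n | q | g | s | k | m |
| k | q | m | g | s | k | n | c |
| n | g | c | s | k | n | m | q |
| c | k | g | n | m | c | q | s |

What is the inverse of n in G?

First locate the identity: row k matches the header, so k is the identity.
Scan row n for k: n ⊙ s = k. Hence n^(-1) = s.

s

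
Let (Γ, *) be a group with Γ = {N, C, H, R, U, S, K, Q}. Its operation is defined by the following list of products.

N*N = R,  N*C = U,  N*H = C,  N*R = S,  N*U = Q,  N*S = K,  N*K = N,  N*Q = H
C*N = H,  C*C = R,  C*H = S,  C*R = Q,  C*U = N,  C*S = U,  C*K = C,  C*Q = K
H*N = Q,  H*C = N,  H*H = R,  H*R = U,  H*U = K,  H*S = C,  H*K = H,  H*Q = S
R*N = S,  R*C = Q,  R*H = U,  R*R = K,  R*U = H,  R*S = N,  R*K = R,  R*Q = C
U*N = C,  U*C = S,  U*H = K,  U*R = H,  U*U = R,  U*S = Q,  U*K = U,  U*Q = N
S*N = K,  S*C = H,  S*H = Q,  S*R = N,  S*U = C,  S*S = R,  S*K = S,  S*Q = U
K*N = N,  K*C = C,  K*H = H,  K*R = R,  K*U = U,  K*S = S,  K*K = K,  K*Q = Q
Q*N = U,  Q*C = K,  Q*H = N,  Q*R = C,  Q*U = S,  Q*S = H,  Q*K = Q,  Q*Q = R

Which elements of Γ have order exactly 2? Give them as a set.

Identity is K. Compute the order of each non-identity element by repeated multiplication:
  N: N → R → S → K  (order 4)
  C: C → R → Q → K  (order 4)
  H: H → R → U → K  (order 4)
  R: R → K  (order 2)
  U: U → R → H → K  (order 4)
  S: S → R → N → K  (order 4)
  Q: Q → R → C → K  (order 4)
Elements of order 2: {R}.

{R}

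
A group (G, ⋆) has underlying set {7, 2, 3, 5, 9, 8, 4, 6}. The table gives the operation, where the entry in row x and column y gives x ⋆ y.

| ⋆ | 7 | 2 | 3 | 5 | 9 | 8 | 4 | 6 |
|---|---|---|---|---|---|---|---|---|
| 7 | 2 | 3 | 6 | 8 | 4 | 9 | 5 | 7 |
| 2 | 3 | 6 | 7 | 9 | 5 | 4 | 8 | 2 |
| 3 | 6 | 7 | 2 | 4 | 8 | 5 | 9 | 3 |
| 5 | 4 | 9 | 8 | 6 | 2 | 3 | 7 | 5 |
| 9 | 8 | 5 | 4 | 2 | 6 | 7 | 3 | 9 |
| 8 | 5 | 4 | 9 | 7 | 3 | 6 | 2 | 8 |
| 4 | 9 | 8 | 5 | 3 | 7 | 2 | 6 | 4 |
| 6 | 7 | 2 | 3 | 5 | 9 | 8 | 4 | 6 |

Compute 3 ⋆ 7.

Read row 3, column 7: 3 ⋆ 7 = 6.
(Structurally, G here is isomorphic to the dihedral group D_4.)

6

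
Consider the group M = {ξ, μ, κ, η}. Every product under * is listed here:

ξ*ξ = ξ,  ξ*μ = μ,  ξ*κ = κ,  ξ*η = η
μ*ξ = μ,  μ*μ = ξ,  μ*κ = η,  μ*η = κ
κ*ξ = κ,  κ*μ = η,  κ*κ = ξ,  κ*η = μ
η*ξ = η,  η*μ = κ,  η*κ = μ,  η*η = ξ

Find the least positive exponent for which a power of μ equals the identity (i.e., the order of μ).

2

The identity element is ξ (its row matches the header).
μ^1 = μ
μ^2 = μ * μ = ξ
The first power of μ equal to the identity is μ^2, so ord(μ) = 2.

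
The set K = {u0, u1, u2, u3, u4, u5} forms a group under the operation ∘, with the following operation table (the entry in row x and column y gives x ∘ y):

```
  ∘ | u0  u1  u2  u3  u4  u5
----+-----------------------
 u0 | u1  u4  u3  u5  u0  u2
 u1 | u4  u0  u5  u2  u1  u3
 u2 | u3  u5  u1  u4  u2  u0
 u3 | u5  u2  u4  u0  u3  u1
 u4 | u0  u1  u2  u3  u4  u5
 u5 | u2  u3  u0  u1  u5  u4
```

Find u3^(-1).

First locate the identity: row u4 matches the header, so u4 is the identity.
Scan row u3 for u4: u3 ∘ u2 = u4. Hence u3^(-1) = u2.

u2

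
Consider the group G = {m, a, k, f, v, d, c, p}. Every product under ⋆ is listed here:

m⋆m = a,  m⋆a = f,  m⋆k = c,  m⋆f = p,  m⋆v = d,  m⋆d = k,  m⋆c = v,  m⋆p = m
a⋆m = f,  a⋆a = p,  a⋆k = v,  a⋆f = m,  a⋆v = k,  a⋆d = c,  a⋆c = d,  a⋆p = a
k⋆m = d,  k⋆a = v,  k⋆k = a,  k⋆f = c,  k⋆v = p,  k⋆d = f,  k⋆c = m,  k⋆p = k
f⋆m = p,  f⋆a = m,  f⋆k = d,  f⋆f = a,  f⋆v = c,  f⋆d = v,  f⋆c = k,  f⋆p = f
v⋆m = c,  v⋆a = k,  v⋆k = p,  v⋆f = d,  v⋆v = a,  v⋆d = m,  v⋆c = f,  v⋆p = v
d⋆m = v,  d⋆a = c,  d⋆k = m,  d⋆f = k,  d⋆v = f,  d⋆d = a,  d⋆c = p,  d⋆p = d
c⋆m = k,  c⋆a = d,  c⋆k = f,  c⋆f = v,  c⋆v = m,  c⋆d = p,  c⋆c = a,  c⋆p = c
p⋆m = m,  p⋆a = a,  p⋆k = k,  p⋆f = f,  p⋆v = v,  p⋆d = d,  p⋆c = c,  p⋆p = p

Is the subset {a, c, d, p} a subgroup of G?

Yes

{a, c, d, p} contains the identity p.
Checking products: every product of two elements of {a, c, d, p} (read from the table) lies in {a, c, d, p}, so the set is closed.
In a finite group, a nonempty closed subset is a subgroup. So {a, c, d, p} ≤ G.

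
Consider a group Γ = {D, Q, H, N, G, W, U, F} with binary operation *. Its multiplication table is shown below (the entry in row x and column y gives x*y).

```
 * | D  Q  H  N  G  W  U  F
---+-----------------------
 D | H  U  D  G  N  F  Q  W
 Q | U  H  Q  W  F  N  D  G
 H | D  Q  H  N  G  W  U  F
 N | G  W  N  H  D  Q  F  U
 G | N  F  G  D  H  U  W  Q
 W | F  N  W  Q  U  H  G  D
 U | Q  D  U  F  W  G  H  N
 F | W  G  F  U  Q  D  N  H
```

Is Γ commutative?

Check whether the table is symmetric across its main diagonal.
Every entry (row x, col y) equals the entry (row y, col x), so Γ is abelian.

Yes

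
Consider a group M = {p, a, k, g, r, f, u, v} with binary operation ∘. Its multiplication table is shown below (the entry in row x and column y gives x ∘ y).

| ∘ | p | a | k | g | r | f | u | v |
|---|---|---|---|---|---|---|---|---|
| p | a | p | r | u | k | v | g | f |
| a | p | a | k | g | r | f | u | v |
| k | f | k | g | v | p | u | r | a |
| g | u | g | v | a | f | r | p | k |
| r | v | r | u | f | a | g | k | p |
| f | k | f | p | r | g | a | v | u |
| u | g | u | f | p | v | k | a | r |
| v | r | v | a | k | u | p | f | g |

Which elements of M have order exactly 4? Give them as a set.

Identity is a. Compute the order of each non-identity element by repeated multiplication:
  p: p → a  (order 2)
  k: k → g → v → a  (order 4)
  g: g → a  (order 2)
  r: r → a  (order 2)
  f: f → a  (order 2)
  u: u → a  (order 2)
  v: v → g → k → a  (order 4)
Elements of order 4: {k, v}.

{k, v}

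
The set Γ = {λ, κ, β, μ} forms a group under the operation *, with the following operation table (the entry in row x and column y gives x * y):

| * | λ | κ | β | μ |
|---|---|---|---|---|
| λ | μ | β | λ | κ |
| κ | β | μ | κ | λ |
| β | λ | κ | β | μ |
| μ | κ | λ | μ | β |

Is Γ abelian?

Yes

Check whether the table is symmetric across its main diagonal.
Every entry (row x, col y) equals the entry (row y, col x), so Γ is abelian.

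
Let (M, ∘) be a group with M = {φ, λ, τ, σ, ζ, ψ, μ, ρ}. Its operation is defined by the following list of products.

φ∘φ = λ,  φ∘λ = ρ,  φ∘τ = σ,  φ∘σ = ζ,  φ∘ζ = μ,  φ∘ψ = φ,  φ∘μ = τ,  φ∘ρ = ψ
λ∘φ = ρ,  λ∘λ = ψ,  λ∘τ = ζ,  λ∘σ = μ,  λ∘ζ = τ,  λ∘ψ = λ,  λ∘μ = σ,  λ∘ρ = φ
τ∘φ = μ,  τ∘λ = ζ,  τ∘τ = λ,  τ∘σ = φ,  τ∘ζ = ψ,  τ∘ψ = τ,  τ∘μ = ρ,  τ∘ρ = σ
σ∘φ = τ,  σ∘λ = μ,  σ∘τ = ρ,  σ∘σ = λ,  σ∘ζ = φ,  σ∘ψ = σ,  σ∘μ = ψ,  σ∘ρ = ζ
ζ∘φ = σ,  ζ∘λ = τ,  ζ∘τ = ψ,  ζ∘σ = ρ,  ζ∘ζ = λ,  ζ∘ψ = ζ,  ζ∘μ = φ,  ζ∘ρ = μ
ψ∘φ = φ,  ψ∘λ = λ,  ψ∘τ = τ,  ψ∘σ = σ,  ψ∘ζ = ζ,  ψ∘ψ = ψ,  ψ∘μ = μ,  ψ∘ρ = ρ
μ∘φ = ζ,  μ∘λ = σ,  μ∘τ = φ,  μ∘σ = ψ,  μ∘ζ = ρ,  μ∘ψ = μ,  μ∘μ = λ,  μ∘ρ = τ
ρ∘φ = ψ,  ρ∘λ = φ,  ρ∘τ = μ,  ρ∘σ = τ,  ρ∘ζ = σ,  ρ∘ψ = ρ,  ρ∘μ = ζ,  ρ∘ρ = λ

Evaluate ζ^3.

τ

ζ^1 = ζ
ζ^2 = ζ ∘ ζ = λ
ζ^3 = λ ∘ ζ = τ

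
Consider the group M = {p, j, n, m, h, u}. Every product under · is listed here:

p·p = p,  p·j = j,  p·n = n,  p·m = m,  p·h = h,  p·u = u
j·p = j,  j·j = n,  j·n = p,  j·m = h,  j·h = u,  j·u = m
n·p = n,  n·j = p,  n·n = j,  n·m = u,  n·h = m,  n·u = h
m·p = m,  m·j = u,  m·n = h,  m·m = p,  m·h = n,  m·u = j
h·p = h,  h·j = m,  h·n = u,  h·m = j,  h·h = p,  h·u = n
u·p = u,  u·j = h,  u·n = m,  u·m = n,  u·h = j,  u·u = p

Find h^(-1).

First locate the identity: row p matches the header, so p is the identity.
Scan row h for p: h·h = p. Hence h^(-1) = h.
(Structurally, M here is isomorphic to the symmetric group S_3.)

h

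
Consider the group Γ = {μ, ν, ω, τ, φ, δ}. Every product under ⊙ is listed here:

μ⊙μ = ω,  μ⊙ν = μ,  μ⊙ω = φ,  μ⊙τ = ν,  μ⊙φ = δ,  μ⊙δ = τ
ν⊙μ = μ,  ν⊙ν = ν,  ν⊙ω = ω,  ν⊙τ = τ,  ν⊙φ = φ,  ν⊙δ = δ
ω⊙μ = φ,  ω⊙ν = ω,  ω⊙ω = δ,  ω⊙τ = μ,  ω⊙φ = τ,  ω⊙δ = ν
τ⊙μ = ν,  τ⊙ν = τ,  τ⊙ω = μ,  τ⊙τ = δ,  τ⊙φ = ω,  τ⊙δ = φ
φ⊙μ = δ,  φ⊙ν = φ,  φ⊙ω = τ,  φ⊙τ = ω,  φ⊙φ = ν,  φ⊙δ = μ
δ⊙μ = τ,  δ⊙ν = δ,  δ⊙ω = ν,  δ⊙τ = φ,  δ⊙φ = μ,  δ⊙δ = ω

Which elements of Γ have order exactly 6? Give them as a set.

Identity is ν. Compute the order of each non-identity element by repeated multiplication:
  μ: μ → ω → φ → δ → τ → ν  (order 6)
  ω: ω → δ → ν  (order 3)
  τ: τ → δ → φ → ω → μ → ν  (order 6)
  φ: φ → ν  (order 2)
  δ: δ → ω → ν  (order 3)
Elements of order 6: {μ, τ}.

{μ, τ}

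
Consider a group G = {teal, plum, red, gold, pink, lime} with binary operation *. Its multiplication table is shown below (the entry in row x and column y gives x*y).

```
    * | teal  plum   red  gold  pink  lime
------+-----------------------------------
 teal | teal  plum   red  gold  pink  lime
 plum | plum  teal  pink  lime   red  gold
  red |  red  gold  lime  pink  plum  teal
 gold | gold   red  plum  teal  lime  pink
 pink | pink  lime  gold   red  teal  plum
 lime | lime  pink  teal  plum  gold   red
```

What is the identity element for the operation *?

teal

The identity e satisfies e*x = x for all x, so its row in the table reproduces the column headers.
Row teal reads: teal, plum, red, gold, pink, lime — exactly the header order. So teal is the identity.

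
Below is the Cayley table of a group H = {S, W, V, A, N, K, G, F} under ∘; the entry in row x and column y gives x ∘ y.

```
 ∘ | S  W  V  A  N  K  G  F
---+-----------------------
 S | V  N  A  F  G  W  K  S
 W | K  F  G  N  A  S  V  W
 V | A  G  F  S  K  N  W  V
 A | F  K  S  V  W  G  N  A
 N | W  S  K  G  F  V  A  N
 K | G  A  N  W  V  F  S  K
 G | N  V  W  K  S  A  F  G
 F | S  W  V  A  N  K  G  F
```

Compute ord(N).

2

The identity element is F (its row matches the header).
N^1 = N
N^2 = N ∘ N = F
The first power of N equal to the identity is N^2, so ord(N) = 2.
(Structurally, H here is isomorphic to the dihedral group D_4.)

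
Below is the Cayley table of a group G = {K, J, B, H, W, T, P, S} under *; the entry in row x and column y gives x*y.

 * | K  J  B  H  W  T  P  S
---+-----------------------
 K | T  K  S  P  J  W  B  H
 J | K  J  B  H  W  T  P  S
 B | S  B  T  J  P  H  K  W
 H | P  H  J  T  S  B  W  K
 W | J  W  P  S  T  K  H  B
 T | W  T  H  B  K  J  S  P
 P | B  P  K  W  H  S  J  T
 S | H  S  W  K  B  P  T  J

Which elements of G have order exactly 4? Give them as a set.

Identity is J. Compute the order of each non-identity element by repeated multiplication:
  K: K → T → W → J  (order 4)
  B: B → T → H → J  (order 4)
  H: H → T → B → J  (order 4)
  W: W → T → K → J  (order 4)
  T: T → J  (order 2)
  P: P → J  (order 2)
  S: S → J  (order 2)
Elements of order 4: {B, H, K, W}.

{B, H, K, W}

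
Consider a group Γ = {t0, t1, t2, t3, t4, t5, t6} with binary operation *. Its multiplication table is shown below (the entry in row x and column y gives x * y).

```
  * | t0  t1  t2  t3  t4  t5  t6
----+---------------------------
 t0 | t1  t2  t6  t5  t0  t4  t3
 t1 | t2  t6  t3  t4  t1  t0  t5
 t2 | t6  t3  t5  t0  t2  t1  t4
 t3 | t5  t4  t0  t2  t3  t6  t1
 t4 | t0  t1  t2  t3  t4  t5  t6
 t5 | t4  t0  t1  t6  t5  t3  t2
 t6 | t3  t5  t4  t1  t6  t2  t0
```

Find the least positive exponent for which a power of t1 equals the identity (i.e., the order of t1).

7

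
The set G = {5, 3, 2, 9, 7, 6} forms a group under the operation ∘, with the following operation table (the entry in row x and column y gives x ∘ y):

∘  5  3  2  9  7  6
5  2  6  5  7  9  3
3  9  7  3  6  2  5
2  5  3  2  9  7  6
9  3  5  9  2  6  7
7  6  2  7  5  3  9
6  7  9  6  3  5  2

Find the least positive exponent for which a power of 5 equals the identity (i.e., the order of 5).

The identity element is 2 (its row matches the header).
5^1 = 5
5^2 = 5 ∘ 5 = 2
The first power of 5 equal to the identity is 5^2, so ord(5) = 2.

2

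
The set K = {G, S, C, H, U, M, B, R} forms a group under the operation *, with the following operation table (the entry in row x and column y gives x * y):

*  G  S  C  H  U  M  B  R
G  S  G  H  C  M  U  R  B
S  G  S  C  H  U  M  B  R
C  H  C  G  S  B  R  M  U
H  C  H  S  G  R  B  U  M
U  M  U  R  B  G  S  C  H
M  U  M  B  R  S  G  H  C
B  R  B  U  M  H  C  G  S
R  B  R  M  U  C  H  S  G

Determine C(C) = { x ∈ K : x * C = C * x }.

Compare row C with column C entry by entry.
H * C = S = C * H, so H commutes with C.
U * C = R but C * U = B, so U does not.
Collecting the elements that commute with C: C(C) = {C, G, H, S}.

{C, G, H, S}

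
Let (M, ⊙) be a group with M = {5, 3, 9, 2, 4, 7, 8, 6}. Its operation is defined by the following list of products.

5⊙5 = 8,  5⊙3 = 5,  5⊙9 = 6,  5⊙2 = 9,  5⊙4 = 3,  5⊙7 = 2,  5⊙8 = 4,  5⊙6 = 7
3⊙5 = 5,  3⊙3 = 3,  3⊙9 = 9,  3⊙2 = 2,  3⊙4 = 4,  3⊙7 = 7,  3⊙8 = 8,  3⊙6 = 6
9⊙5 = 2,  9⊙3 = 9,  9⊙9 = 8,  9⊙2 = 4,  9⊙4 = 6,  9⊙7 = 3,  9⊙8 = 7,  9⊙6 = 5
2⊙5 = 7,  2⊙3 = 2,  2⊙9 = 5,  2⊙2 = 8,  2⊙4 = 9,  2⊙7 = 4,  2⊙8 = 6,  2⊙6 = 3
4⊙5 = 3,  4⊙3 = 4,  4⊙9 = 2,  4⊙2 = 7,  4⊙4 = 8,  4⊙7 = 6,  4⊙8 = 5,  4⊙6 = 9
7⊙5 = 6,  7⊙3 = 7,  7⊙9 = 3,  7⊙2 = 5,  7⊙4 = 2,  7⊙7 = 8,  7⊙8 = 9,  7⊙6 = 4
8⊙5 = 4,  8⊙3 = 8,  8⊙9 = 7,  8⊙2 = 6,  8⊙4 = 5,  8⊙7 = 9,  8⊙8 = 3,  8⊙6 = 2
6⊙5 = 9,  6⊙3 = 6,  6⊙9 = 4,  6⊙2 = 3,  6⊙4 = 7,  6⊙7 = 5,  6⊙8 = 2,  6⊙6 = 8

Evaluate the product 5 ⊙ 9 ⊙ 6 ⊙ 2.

5 ⊙ 9 = 6
6 ⊙ 6 = 8
8 ⊙ 2 = 6
(Structurally, M here is isomorphic to the quaternion group Q_8.)

6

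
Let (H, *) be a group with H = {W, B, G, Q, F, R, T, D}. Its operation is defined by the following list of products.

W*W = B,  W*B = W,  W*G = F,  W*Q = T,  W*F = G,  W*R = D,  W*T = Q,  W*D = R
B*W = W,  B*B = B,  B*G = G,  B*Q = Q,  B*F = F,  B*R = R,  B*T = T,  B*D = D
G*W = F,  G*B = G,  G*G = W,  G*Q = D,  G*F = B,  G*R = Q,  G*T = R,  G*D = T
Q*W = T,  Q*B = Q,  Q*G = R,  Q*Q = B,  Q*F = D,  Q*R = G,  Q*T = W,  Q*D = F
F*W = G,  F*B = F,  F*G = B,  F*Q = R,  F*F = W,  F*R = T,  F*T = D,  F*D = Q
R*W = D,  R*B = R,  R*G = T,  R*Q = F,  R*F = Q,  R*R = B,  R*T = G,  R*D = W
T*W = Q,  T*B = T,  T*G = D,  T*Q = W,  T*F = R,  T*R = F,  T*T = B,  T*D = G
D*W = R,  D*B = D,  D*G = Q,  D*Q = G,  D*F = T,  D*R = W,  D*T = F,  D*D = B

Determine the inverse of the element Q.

First locate the identity: row B matches the header, so B is the identity.
Scan row Q for B: Q * Q = B. Hence Q^(-1) = Q.

Q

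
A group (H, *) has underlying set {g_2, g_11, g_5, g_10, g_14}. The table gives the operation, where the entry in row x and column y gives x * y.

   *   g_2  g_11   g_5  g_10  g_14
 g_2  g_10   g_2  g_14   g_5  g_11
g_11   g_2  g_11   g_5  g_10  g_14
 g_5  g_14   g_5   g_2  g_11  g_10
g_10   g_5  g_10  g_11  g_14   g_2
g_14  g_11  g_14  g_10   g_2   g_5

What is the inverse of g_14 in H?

First locate the identity: row g_11 matches the header, so g_11 is the identity.
Scan row g_14 for g_11: g_14 * g_2 = g_11. Hence g_14^(-1) = g_2.

g_2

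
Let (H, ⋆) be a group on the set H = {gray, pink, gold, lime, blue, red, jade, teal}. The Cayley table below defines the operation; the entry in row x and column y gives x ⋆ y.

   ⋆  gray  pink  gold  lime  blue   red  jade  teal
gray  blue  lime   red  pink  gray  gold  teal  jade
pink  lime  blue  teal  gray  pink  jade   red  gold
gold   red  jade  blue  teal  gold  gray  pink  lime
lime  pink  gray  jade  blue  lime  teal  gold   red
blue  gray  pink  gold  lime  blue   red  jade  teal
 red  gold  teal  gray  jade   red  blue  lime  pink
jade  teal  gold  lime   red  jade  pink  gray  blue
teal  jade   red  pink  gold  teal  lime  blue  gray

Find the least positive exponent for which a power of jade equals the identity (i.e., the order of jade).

4

The identity element is blue (its row matches the header).
jade^1 = jade
jade^2 = jade ⋆ jade = gray
jade^3 = gray ⋆ jade = teal
jade^4 = teal ⋆ jade = blue
The first power of jade equal to the identity is jade^4, so ord(jade) = 4.
(Structurally, H here is isomorphic to the dihedral group D_4.)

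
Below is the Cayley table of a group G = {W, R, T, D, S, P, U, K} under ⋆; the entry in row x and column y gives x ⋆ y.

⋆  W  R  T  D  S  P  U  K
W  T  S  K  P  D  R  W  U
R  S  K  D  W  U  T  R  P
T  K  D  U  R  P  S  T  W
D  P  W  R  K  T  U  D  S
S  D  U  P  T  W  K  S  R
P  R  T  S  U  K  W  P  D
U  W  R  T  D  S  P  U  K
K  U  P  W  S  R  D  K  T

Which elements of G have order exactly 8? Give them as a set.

Identity is U. Compute the order of each non-identity element by repeated multiplication:
  W: W → T → K → U  (order 4)
  R: R → K → P → T → D → W → S → U  (order 8)
  T: T → U  (order 2)
  D: D → K → S → T → R → W → P → U  (order 8)
  S: S → W → D → T → P → K → R → U  (order 8)
  P: P → W → R → T → S → K → D → U  (order 8)
  K: K → T → W → U  (order 4)
Elements of order 8: {D, P, R, S}.
(Structurally, G here is isomorphic to the cyclic group Z_8.)

{D, P, R, S}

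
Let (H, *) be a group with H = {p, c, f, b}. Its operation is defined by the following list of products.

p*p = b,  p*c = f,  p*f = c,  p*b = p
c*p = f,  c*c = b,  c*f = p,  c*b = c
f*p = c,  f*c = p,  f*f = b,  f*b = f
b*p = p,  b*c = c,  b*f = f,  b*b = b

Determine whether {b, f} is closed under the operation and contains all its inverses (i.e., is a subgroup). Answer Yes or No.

Yes

{b, f} contains the identity b.
Checking products: every product of two elements of {b, f} (read from the table) lies in {b, f}, so the set is closed.
In a finite group, a nonempty closed subset is a subgroup. So {b, f} ≤ H.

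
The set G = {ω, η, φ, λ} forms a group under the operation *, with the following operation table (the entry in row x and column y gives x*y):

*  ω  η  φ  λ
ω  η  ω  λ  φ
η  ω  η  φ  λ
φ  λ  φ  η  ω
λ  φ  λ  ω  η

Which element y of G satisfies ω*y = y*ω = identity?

First locate the identity: row η matches the header, so η is the identity.
Scan row ω for η: ω*ω = η. Hence ω^(-1) = ω.
(Structurally, G here is isomorphic to the Klein four-group V_4.)

ω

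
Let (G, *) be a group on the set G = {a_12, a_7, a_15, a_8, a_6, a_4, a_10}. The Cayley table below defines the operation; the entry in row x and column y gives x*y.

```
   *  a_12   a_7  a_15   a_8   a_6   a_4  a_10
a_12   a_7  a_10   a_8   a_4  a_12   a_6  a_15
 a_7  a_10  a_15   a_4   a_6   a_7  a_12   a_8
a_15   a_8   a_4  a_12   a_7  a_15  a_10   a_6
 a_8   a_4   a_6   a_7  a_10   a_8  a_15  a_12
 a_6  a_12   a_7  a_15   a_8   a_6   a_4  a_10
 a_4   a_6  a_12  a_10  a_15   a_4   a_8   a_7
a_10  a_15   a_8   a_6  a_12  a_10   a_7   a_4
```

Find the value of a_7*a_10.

a_8

Read row a_7, column a_10: a_7*a_10 = a_8.
(Structurally, G here is isomorphic to the cyclic group Z_7.)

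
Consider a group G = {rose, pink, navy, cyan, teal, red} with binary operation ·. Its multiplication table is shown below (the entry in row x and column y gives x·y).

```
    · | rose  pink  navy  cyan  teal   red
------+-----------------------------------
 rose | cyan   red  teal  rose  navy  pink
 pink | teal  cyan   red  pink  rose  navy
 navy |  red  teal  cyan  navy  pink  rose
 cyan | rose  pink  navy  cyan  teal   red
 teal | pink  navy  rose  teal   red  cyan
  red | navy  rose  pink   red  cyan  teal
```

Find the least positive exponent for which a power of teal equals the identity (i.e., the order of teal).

3

The identity element is cyan (its row matches the header).
teal^1 = teal
teal^2 = teal·teal = red
teal^3 = red·teal = cyan
The first power of teal equal to the identity is teal^3, so ord(teal) = 3.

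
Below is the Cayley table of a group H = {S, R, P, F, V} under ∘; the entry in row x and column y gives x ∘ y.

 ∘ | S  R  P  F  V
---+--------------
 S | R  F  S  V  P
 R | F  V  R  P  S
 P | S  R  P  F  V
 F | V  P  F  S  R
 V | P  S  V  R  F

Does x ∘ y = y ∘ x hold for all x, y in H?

Check whether the table is symmetric across its main diagonal.
Every entry (row x, col y) equals the entry (row y, col x), so H is abelian.

Yes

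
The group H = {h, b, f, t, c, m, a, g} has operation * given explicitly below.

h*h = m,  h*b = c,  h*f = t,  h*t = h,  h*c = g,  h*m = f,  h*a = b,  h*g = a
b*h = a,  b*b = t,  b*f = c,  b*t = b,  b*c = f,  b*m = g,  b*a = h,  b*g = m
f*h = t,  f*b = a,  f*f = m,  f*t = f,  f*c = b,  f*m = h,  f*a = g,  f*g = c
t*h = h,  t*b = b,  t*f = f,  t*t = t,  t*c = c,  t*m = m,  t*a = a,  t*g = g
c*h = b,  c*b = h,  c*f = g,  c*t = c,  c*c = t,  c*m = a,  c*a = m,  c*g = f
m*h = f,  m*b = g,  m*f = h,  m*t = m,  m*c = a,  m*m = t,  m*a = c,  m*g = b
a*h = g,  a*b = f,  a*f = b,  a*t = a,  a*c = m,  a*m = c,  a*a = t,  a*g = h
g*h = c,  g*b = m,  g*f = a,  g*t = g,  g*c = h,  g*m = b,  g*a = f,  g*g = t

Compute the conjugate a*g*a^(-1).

The identity is t. In row a, the entry t sits in column a, so a^(-1) = a.
a*g = h
h*a = b

b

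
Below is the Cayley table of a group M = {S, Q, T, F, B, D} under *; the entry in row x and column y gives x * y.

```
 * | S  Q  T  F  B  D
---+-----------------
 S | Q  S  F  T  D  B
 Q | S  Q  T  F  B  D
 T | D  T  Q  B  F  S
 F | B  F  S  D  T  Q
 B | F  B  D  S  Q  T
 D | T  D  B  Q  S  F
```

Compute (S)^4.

S^1 = S
S^2 = S * S = Q
S^3 = Q * S = S
S^4 = S * S = Q

Q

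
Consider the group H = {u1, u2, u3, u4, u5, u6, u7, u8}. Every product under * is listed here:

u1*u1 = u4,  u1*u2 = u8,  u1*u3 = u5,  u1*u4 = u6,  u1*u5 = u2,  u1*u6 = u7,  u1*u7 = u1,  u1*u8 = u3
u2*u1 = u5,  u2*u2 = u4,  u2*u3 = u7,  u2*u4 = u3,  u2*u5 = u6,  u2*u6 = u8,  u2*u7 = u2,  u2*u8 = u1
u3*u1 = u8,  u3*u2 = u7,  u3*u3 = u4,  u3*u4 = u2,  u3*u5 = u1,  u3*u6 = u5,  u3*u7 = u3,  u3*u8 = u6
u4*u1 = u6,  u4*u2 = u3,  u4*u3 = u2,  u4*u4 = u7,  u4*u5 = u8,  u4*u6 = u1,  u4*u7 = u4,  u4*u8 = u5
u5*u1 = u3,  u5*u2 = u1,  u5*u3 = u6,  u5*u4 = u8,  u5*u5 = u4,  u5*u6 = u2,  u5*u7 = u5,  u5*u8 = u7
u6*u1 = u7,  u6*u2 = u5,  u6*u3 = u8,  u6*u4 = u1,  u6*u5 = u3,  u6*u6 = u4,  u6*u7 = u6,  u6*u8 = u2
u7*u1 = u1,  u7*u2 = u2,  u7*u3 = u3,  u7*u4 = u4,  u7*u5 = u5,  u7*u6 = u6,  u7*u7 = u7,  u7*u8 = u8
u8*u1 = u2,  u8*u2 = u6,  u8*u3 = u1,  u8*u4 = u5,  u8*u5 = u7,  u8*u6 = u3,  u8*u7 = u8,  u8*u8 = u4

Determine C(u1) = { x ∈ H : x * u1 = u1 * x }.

Compare row u1 with column u1 entry by entry.
u6 * u1 = u7 = u1 * u6, so u6 commutes with u1.
u2 * u1 = u5 but u1 * u2 = u8, so u2 does not.
Collecting the elements that commute with u1: C(u1) = {u1, u4, u6, u7}.

{u1, u4, u6, u7}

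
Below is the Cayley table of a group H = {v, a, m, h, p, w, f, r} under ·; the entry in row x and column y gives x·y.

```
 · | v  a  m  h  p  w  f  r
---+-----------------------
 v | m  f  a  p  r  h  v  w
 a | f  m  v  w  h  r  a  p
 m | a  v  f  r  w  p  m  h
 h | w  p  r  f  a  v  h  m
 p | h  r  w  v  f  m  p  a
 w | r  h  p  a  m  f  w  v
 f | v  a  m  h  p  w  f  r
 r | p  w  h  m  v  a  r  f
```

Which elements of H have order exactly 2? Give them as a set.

Identity is f. Compute the order of each non-identity element by repeated multiplication:
  v: v → m → a → f  (order 4)
  a: a → m → v → f  (order 4)
  m: m → f  (order 2)
  h: h → f  (order 2)
  p: p → f  (order 2)
  w: w → f  (order 2)
  r: r → f  (order 2)
Elements of order 2: {h, m, p, r, w}.
(Structurally, H here is isomorphic to the dihedral group D_4.)

{h, m, p, r, w}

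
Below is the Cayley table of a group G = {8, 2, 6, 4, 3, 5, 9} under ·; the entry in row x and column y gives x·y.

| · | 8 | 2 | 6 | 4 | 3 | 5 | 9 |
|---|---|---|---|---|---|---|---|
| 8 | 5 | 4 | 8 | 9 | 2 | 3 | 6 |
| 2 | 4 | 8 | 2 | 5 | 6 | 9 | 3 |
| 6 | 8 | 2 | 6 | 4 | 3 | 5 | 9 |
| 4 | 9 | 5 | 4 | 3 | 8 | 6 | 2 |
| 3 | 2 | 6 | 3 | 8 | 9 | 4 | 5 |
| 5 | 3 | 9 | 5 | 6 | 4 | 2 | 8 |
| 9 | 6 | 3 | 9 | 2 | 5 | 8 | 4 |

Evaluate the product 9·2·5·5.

9·2 = 3
3·5 = 4
4·5 = 6

6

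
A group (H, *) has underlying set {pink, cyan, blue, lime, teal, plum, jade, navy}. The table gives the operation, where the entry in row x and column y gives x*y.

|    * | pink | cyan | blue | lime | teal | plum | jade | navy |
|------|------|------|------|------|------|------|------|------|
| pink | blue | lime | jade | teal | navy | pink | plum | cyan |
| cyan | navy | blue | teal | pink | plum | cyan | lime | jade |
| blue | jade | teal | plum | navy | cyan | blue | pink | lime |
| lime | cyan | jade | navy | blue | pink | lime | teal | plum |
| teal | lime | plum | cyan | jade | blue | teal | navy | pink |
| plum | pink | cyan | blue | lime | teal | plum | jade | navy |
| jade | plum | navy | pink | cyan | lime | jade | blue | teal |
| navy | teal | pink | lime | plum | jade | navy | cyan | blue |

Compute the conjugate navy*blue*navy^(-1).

The identity is plum. In row navy, the entry plum sits in column lime, so navy^(-1) = lime.
navy*blue = lime
lime*lime = blue

blue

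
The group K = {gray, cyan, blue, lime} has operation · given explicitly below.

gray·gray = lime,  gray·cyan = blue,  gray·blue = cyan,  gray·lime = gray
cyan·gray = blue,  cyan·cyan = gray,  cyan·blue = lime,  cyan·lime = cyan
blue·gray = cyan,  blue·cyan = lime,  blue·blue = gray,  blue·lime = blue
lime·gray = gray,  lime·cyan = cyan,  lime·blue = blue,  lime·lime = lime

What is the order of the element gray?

2

The identity element is lime (its row matches the header).
gray^1 = gray
gray^2 = gray·gray = lime
The first power of gray equal to the identity is gray^2, so ord(gray) = 2.
(Structurally, K here is isomorphic to the cyclic group Z_4.)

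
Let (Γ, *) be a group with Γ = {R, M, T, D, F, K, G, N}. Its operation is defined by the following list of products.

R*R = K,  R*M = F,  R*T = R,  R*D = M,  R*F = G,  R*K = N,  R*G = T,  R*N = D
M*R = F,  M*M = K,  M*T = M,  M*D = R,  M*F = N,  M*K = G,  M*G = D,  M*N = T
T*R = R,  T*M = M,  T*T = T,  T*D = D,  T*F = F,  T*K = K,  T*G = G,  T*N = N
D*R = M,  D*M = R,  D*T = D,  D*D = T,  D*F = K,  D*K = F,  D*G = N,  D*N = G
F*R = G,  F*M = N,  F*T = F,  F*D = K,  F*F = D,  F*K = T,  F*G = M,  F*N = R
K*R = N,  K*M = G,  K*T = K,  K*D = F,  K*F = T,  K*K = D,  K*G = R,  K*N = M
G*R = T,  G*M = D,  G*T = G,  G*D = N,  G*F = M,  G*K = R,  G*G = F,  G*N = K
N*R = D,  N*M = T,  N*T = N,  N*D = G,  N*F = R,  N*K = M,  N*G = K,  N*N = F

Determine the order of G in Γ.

8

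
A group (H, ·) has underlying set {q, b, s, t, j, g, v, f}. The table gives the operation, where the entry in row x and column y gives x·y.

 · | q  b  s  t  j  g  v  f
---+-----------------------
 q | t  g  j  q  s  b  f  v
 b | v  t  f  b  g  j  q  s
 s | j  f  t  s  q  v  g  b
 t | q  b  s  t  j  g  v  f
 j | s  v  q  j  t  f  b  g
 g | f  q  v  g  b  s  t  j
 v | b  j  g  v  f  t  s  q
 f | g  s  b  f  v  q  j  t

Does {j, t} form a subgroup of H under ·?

Yes

{j, t} contains the identity t.
Checking products: every product of two elements of {j, t} (read from the table) lies in {j, t}, so the set is closed.
In a finite group, a nonempty closed subset is a subgroup. So {j, t} ≤ H.
(Structurally, H here is isomorphic to the dihedral group D_4.)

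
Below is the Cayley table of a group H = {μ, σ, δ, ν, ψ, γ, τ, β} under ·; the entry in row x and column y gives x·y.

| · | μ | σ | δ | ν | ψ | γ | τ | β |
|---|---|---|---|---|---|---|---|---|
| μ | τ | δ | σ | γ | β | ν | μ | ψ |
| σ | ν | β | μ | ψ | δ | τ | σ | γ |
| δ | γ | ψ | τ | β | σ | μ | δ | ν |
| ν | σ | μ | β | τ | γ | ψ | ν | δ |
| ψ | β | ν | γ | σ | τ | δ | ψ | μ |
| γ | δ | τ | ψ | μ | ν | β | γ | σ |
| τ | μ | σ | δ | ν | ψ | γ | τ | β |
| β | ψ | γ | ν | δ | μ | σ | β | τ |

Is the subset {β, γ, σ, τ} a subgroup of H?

{β, γ, σ, τ} contains the identity τ.
Checking products: every product of two elements of {β, γ, σ, τ} (read from the table) lies in {β, γ, σ, τ}, so the set is closed.
In a finite group, a nonempty closed subset is a subgroup. So {β, γ, σ, τ} ≤ H.

Yes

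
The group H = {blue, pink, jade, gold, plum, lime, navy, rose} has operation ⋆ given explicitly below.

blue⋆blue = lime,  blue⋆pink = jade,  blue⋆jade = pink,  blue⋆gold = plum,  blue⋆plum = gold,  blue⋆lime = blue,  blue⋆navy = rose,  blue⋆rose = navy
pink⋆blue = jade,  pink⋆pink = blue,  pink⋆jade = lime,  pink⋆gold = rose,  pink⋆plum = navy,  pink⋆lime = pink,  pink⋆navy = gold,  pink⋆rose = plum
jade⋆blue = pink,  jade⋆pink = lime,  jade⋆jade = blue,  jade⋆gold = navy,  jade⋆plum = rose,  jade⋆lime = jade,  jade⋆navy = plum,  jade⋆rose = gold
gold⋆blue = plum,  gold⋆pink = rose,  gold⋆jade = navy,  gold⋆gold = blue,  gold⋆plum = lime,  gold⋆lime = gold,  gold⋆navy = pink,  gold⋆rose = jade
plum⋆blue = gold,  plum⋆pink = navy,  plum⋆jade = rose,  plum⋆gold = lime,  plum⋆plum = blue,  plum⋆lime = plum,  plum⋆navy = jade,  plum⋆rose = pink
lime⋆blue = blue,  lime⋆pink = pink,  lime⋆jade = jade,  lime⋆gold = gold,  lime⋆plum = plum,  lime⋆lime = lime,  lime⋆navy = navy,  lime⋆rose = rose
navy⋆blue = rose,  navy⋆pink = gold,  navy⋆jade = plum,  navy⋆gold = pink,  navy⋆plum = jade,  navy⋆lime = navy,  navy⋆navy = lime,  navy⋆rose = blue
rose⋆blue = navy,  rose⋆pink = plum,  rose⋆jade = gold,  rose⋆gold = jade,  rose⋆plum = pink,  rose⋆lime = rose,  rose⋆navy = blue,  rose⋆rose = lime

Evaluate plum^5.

plum

plum^1 = plum
plum^2 = plum ⋆ plum = blue
plum^3 = blue ⋆ plum = gold
plum^4 = gold ⋆ plum = lime
plum^5 = lime ⋆ plum = plum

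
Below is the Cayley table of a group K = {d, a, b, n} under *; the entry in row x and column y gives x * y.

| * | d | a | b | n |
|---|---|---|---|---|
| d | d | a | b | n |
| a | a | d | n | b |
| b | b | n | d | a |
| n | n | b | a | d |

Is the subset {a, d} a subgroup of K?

{a, d} contains the identity d.
Checking products: every product of two elements of {a, d} (read from the table) lies in {a, d}, so the set is closed.
In a finite group, a nonempty closed subset is a subgroup. So {a, d} ≤ K.
(Structurally, K here is isomorphic to the Klein four-group V_4.)

Yes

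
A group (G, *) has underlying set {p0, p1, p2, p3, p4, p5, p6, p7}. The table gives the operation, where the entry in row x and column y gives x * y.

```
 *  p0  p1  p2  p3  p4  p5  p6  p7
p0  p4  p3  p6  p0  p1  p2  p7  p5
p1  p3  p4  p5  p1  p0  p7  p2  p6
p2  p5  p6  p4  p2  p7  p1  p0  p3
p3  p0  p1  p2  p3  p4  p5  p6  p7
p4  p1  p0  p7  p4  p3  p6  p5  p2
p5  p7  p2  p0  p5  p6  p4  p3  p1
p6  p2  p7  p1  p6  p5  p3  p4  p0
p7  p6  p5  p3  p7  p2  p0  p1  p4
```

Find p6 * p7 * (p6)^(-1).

p2

The identity is p3. In row p6, the entry p3 sits in column p5, so p6^(-1) = p5.
p6 * p7 = p0
p0 * p5 = p2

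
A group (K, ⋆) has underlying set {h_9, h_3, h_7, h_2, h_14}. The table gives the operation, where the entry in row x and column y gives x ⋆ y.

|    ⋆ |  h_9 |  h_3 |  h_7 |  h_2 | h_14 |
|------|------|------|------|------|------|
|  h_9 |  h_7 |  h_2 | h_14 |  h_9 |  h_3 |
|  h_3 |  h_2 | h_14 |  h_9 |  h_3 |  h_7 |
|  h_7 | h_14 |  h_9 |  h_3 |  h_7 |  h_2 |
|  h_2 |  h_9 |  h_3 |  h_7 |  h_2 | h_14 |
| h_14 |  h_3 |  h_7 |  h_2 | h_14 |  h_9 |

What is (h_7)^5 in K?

h_7^1 = h_7
h_7^2 = h_7 ⋆ h_7 = h_3
h_7^3 = h_3 ⋆ h_7 = h_9
h_7^4 = h_9 ⋆ h_7 = h_14
h_7^5 = h_14 ⋆ h_7 = h_2

h_2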